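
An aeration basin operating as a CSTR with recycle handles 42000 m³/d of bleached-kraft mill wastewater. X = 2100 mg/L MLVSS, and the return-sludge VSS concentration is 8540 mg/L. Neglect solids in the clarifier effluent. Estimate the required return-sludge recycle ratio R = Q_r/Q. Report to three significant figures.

R ≈ 0.326

Mass balance around the secondary clarifier (neglecting effluent solids): R = X / (X_r − X) = 2100 / (8540 − 2100) = 0.3261.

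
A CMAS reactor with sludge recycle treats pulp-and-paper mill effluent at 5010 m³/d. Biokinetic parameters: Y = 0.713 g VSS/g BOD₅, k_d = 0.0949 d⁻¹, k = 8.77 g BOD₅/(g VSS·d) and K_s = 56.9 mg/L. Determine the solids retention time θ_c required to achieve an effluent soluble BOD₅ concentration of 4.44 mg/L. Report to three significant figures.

θ_c ≈ 2.80 d

At the target effluent, Y k S/(K_s+S) = 0.713×8.77×4.44/61.34 = 0.4526 d⁻¹.
θ_c = 1/(μ − k_d) = 1/(0.4526 − 0.0949) = 1/0.3577 = 2.796 d.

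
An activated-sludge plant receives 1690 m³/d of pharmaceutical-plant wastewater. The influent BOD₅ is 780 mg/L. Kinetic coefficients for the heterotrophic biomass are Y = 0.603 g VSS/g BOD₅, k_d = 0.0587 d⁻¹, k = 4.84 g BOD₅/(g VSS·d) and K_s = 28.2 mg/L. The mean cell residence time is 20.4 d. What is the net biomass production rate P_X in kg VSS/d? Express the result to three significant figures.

Effluent substrate depends only on kinetics and SRT: S = K_s(1 + k_d θ_c) / [θ_c(Yk − k_d) − 1] = 28.2 × (1 + 0.0587 × 20.4) / [20.4 × (0.603 × 4.84 − 0.0587) − 1] = 61.97 / 57.34 = 1.081 mg/L.
Observed yield with endogenous decay: Y_obs = Y / (1 + k_d·θ_c) = 0.603 / (1 + 0.0587 × 20.4) = 0.603 / 2.197 = 0.2744 g VSS/g BOD₅.
Q·(S₀ − S) = 1690 × (780 − 1.08) × 10⁻³ = 1316 kg/d removed.
So the net sludge growth is P_X = 0.2744 × 1316 = 361.2 kg VSS/d.

P_X ≈ 361 kg VSS/d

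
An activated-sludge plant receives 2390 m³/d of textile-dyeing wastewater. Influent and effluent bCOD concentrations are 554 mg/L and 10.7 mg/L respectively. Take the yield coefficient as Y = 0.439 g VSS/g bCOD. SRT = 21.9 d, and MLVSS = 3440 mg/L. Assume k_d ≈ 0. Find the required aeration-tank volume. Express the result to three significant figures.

Biomass mass balance (decay neglected): V·X = Y·Q·(S₀ − S)·θ_c, so V = 0.439 × 2390 × (554 − 10.7) × 21.9 / 3440 = 3629 m³.

V ≈ 3630 m³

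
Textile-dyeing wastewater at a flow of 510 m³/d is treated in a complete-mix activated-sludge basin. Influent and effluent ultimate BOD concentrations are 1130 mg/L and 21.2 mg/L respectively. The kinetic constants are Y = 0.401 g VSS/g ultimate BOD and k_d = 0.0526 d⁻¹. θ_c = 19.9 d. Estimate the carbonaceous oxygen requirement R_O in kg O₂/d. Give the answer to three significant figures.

R_O ≈ 408 kg O₂/d

Y_obs = Y / (1 + k_d θ_c) = 0.401 / (1 + 0.0526 × 19.9) = 0.401 / 2.047 = 0.1959.
Mass of ultimate BOD removed per day: Q(S₀ − S) = 510 × 1109 g/m³ = 565.5 kg/d.
Net sludge production P_X = 0.1959 × 565.5 = 110.8 kg VSS/d.
Carbonaceous O₂ demand = substrate oxidised − cell-mass equivalent = 565.5 − 1.42 × 110.8 = 408.2 kg O₂/d.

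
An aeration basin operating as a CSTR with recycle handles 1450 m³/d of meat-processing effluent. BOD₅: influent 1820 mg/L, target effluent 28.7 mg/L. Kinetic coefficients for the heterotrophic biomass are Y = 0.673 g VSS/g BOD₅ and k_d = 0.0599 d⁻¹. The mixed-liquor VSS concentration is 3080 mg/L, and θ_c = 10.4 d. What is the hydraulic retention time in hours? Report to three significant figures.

From the SRT design equation V = Y Q (S₀−S) θ_c / [X (1 + k_d θ_c)] = 0.673 × 1450 × (1820 − 28.7) × 10.4 / [3080 × (1 + 0.0599 × 10.4)] = 1.82×10^7 / 4999 = 3637 m³.
HRT = V/Q = 3637 m³ / 1450 m³·d⁻¹ = 2.508 d × 24 = 60.20 h.

τ ≈ 60.2 h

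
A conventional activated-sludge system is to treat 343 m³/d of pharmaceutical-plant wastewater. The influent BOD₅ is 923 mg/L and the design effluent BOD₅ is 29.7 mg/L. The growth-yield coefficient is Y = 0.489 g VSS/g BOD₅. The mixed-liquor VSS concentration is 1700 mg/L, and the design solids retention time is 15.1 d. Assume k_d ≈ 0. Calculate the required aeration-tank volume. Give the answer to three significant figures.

V ≈ 1330 m³

Biomass mass balance (decay neglected): V·X = Y·Q·(S₀ − S)·θ_c, so V = 0.489 × 343 × (923 − 29.7) × 15.1 / 1700 = 1331 m³.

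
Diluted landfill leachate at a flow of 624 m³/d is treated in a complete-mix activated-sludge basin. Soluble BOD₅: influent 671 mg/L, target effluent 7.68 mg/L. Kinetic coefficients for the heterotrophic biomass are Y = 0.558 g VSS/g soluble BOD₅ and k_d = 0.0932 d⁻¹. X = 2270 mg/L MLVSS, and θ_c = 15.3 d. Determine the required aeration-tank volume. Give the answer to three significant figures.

V ≈ 642 m³

Steady-state biomass mass balance: V·X·(1 + k_d·θ_c) = Y·Q·(S₀ − S)·θ_c, so V = 0.558 × 624 × (671 − 7.68) × 15.3 / [2270 × (1 + 0.0932 × 15.3)] = 3.53×10^6 / 5507 = 641.7 m³.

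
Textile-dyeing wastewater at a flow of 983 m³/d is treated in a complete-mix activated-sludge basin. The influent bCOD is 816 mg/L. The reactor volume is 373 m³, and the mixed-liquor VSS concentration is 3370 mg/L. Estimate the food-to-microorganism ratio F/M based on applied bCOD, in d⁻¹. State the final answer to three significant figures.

F/M = Q·S₀ / (V·X) = 983 × 816 / (373.0 × 3370) = 0.6381 g bCOD·(g VSS·d)⁻¹.

F/M ≈ 0.638 d⁻¹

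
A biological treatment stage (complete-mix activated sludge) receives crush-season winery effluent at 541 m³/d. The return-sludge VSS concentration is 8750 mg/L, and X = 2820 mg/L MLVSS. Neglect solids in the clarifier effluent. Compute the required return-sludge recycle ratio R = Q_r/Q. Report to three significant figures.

R ≈ 0.476

Solids balance on the clarifier gives (1+R)X = R·X_r, so R = X/(X_r − X) = 2820 / (8750 − 2820) = 0.4755.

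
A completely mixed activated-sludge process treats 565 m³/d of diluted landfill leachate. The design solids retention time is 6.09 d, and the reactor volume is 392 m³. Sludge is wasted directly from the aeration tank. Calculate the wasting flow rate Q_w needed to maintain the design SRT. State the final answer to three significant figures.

With mixed-liquor wasting, θ_c = V/Q_w, so Q_w = V/θ_c = 392.0/6.09 = 64.37 m³/d.

Q_w ≈ 64.4 m³/d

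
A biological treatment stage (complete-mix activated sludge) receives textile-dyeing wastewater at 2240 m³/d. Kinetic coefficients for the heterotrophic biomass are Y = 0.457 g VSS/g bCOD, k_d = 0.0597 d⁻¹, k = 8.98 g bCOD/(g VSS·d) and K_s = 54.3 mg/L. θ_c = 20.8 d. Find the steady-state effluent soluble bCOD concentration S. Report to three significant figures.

S ≈ 1.46 mg/L

From the Monod/SRT balance for a CMAS, S = K_s·(1+k_d θ_c)/[θ_c·(Y k − k_d) − 1] = 54.3 × (1 + 0.0597 × 20.8) / [20.8 × (0.457 × 8.98 − 0.0597) − 1] = 121.7 / 83.12 = 1.465 mg/L.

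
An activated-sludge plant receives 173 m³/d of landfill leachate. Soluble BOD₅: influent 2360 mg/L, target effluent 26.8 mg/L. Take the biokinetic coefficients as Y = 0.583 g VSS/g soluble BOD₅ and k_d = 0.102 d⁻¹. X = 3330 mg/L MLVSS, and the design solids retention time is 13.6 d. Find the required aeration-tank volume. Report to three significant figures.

V ≈ 403 m³

Steady-state biomass mass balance: V·X·(1 + k_d·θ_c) = Y·Q·(S₀ − S)·θ_c, so V = 0.583 × 173 × (2360 − 26.8) × 13.6 / [3330 × (1 + 0.102 × 13.6)] = 3.2×10^6 / 7949 = 402.6 m³.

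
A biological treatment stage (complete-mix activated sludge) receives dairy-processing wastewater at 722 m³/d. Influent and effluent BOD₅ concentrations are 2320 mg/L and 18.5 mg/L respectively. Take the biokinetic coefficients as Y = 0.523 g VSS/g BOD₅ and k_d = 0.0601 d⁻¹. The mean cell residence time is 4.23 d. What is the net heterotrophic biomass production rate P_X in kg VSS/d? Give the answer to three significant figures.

P_X ≈ 693 kg VSS/d

Y_obs = Y / (1 + k_d θ_c) = 0.523 / (1 + 0.0601 × 4.23) = 0.523 / 1.254 = 0.4170.
Substrate removed = Q·(S₀ − S) = 722 m³/d × (2320 − 18.5) g/m³ = 1.66×10^6 g/d = 1662 kg/d.
So the net sludge growth is P_X = 0.4170 × 1662 = 692.9 kg VSS/d.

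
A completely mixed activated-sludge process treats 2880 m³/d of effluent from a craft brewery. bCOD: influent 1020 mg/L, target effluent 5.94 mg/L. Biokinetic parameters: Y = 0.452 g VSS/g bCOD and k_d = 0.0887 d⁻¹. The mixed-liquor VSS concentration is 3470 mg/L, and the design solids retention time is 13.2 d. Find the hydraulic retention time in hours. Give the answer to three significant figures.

From the SRT design equation V = Y Q (S₀−S) θ_c / [X (1 + k_d θ_c)] = 0.452 × 2880 × (1020 − 5.94) × 13.2 / [3470 × (1 + 0.0887 × 13.2)] = 1.74×10^7 / 7533 = 2313 m³.
HRT = V/Q = 2313 m³ / 2880 m³·d⁻¹ = 0.8032 d × 24 = 19.28 h.

τ ≈ 19.3 h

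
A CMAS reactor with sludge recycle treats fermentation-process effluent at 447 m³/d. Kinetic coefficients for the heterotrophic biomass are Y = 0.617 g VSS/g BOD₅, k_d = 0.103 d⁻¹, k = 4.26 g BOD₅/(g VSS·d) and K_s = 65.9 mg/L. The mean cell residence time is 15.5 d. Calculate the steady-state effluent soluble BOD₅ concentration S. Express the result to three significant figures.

For a completely mixed reactor with recycle the Lawrence–McCarty relation gives S = K_s·(1 + k_d·θ_c) / [θ_c·(Y·k − k_d) − 1] = 65.9 × (1 + 0.103 × 15.5) / [15.5 × (0.617 × 4.26 − 0.103) − 1] = 171.1 / 38.14 = 4.486 mg/L.

S ≈ 4.49 mg/L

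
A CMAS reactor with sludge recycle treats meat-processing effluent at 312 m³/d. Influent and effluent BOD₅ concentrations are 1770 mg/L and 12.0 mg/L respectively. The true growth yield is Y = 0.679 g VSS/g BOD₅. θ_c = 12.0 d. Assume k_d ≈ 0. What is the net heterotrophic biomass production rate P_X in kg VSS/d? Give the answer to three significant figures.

With endogenous decay neglected, the observed yield equals the true yield: Y_obs = Y = 0.679 g VSS/g BOD₅.
ΔS = 1770 − 12.0 = 1758 mg/L, so the substrate removal rate is 312 × 1758/1000 = 548.5 kg BOD₅/d.
So the net sludge growth is P_X = 0.6790 × 548.5 = 372.4 kg VSS/d.

P_X ≈ 372 kg VSS/d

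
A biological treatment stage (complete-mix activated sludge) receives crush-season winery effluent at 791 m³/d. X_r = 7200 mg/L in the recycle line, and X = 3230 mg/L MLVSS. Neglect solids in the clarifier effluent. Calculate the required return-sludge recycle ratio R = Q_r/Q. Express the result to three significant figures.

Mass balance around the secondary clarifier (neglecting effluent solids): R = X / (X_r − X) = 3230 / (7200 − 3230) = 0.8136.

R ≈ 0.814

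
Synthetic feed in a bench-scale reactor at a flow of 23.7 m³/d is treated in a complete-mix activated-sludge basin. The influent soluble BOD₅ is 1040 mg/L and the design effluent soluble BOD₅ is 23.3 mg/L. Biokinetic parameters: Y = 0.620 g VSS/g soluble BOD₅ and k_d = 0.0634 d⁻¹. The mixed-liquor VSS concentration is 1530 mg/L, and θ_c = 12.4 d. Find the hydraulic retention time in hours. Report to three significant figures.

Rearranging the biomass balance for a CMAS with decay, V = Y·Q·ΔS·θ_c / [X·(1+k_d θ_c)] = 0.620 × 23.7 × (1040 − 23.3) × 12.4 / [1530 × (1 + 0.0634 × 12.4)] = 1.85×10^5 / 2733 = 67.79 m³.
HRT = V/Q = 67.79 m³ / 23.7 m³·d⁻¹ = 2.860 d × 24 = 68.64 h.

τ ≈ 68.6 h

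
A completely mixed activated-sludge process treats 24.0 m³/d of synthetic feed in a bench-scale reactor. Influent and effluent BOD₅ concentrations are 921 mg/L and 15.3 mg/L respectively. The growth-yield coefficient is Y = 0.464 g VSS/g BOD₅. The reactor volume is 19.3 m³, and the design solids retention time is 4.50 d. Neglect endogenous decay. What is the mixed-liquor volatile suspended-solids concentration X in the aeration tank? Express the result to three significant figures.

X ≈ 2350 mg/L

X = Y·Q·ΔS·θ_c / V = 0.464 × 24.0 × (921 − 15.3) × 4.50 / 19.3 = 2352 mg/L.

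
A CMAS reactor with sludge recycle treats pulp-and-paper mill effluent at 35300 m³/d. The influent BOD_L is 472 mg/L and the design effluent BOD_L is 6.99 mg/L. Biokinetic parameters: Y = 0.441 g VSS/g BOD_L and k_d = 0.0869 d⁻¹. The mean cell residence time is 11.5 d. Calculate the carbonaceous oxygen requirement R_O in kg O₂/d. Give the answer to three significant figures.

R_O ≈ 11300 kg O₂/d

Y_obs = Y / (1 + k_d θ_c) = 0.441 / (1 + 0.0869 × 11.5) = 0.441 / 1.999 = 0.2206.
Mass of BOD_L removed per day: Q(S₀ − S) = 35300 × 465.0 g/m³ = 16415 kg/d.
Net sludge production P_X = 0.2206 × 16415 = 3621 kg VSS/d.
R_O = Q·ΔS − 1.42 P_X = 16415 − 5141 = 11274 kg O₂/d.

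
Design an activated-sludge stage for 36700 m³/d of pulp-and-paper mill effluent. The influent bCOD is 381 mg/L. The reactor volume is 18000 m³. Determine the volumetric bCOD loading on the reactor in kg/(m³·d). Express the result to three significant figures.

Volumetric loading L_v = Q·S₀ / V = 36700 × 381 g/m³ / 18000 m³ = 776.8 g/(m³·d) = 0.7768 kg bCOD/(m³·d).

L_v ≈ 0.777 kg bCOD/(m³·d)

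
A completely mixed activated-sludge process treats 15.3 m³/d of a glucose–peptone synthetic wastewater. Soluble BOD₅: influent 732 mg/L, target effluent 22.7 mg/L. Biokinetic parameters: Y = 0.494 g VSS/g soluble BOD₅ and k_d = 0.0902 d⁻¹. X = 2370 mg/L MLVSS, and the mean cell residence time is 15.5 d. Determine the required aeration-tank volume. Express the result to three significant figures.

Rearranging the biomass balance for a CMAS with decay, V = Y·Q·ΔS·θ_c / [X·(1+k_d θ_c)] = 0.494 × 15.3 × (732 − 22.7) × 15.5 / [2370 × (1 + 0.0902 × 15.5)] = 8.31×10^4 / 5683 = 14.62 m³.

V ≈ 14.6 m³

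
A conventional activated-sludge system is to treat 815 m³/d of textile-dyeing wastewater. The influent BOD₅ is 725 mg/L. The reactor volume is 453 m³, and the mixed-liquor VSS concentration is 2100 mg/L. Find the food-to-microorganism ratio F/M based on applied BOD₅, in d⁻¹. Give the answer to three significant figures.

Food-to-microorganism ratio F/M = Q S₀ / (V X) = 815 × 725 / (453.0 × 2100) = 0.6211 d⁻¹.

F/M ≈ 0.621 d⁻¹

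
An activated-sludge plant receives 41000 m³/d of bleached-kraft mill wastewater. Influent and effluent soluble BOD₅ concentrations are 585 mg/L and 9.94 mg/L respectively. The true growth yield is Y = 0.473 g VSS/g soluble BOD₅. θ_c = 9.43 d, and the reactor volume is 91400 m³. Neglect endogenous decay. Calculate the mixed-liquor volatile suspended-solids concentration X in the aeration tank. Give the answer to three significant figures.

From V·X = Y·Q·(S₀ − S)·θ_c (decay neglected): X = 0.473 × 41000 × (585 − 9.94) × 9.43 / 91400 = 1151 mg/L.

X ≈ 1150 mg/L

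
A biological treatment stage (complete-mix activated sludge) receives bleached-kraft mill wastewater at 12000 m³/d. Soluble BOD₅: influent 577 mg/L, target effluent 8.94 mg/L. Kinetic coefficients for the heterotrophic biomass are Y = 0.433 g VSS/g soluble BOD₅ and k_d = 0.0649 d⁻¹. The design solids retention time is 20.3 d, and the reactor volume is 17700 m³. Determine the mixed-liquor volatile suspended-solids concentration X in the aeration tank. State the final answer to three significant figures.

X ≈ 1460 mg/L

From V·X·(1 + k_d·θ_c) = Y·Q·(S₀ − S)·θ_c: X = 0.433 × 12000 × (577 − 8.94) × 20.3 / [17700 × (1 + 0.0649 × 20.3)] = 1461 mg/L.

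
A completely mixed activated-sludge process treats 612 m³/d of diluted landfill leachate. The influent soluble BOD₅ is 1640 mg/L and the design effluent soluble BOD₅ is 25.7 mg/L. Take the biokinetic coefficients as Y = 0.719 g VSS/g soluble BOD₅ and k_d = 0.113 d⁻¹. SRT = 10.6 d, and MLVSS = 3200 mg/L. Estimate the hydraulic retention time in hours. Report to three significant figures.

Rearranging the biomass balance for a CMAS with decay, V = Y·Q·ΔS·θ_c / [X·(1+k_d θ_c)] = 0.719 × 612 × (1640 − 25.7) × 10.6 / [3200 × (1 + 0.113 × 10.6)] = 7.53×10^6 / 7033 = 1071 m³.
Hydraulic retention time τ = V/Q = 1071 / 612 = 1.749 d = 41.98 h.

τ ≈ 42.0 h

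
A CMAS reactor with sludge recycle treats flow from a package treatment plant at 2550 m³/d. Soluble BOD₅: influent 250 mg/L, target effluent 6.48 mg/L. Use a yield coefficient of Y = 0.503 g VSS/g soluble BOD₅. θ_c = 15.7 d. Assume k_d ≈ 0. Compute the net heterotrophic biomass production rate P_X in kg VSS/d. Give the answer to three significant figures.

P_X ≈ 312 kg VSS/d

With endogenous decay neglected, the observed yield equals the true yield: Y_obs = Y = 0.503 g VSS/g soluble BOD₅.
Mass of soluble BOD₅ removed per day: Q(S₀ − S) = 2550 × 243.5 g/m³ = 621.0 kg/d.
Biomass produced: P_X = Y_obs·Q·ΔS = 0.5030 × 621.0 ≈ 312.4 kg VSS/d.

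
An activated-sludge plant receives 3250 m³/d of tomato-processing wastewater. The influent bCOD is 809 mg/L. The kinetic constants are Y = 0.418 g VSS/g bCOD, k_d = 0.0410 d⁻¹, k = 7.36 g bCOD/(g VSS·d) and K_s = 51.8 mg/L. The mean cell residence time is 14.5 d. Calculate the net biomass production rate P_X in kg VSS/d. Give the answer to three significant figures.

From the Monod/SRT balance for a CMAS, S = K_s·(1+k_d θ_c)/[θ_c·(Y k − k_d) − 1] = 51.8 × (1 + 0.0410 × 14.5) / [14.5 × (0.418 × 7.36 − 0.0410) − 1] = 82.60 / 43.01 = 1.920 mg/L.
Y_obs = Y / (1 + k_d θ_c) = 0.418 / (1 + 0.0410 × 14.5) = 0.418 / 1.595 = 0.2622.
ΔS = 809 − 1.92 = 807.1 mg/L, so the substrate removal rate is 3250 × 807.1/1000 = 2623 kg bCOD/d.
Net biomass production P_X = Y_obs × Q·(S₀ − S) = 0.2622 × 2623 = 687.6 kg VSS/d.

P_X ≈ 688 kg VSS/d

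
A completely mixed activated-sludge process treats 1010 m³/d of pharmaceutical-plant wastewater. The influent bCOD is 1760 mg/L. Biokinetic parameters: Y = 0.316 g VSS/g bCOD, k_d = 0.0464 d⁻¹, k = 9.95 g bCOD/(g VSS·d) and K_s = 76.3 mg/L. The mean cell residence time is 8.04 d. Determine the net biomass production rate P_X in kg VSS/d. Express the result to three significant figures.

P_X ≈ 408 kg VSS/d

For a completely mixed reactor with recycle the Lawrence–McCarty relation gives S = K_s·(1 + k_d·θ_c) / [θ_c·(Y·k − k_d) − 1] = 76.3 × (1 + 0.0464 × 8.04) / [8.04 × (0.316 × 9.95 − 0.0464) − 1] = 104.8 / 23.91 = 4.382 mg/L.
The observed yield is Y_obs = Y/(1 + k_d·θ_c) = 0.316 / (1 + 0.0464 × 8.04) = 0.316 / 1.373 = 0.2301 g VSS per g bCOD removed.
Substrate removed = Q·(S₀ − S) = 1010 m³/d × (1760 − 4.38) g/m³ = 1.77×10^6 g/d = 1773 kg/d.
So the net sludge growth is P_X = 0.2301 × 1773 = 408.1 kg VSS/d.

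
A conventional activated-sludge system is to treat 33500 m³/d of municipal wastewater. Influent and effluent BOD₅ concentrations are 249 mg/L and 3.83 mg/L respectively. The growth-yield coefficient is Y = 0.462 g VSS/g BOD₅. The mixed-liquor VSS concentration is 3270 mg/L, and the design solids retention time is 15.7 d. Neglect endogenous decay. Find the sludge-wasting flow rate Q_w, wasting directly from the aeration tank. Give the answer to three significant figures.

Biomass mass balance (decay neglected): V·X = Y·Q·(S₀ − S)·θ_c, so V = 0.462 × 33500 × (249 − 3.83) × 15.7 / 3270 = 18218 m³.
With mixed-liquor wasting, θ_c = V/Q_w, so Q_w = V/θ_c = 18218/15.7 = 1160 m³/d.

Q_w ≈ 1160 m³/d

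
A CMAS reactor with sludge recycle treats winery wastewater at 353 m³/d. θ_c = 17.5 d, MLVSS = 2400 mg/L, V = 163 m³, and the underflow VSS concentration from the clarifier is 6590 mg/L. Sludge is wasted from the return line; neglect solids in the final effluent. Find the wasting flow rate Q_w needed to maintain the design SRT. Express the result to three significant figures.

θ_c = V·X/(Q_w·X_r) when wasting from the recycle, so Q_w = V·X/(θ_c·X_r) = 163.0 × 2400 / (17.5 × 6590) = 3.392 m³/d.

Q_w ≈ 3.39 m³/d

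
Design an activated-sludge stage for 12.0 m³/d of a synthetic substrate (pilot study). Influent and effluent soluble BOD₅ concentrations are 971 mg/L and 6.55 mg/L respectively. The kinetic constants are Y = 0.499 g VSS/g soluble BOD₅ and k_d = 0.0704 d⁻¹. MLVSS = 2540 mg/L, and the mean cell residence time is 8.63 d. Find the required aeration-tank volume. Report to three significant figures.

V ≈ 12.2 m³

Rearranging the biomass balance for a CMAS with decay, V = Y·Q·ΔS·θ_c / [X·(1+k_d θ_c)] = 0.499 × 12.0 × (971 − 6.55) × 8.63 / [2540 × (1 + 0.0704 × 8.63)] = 4.98×10^4 / 4083 = 12.21 m³.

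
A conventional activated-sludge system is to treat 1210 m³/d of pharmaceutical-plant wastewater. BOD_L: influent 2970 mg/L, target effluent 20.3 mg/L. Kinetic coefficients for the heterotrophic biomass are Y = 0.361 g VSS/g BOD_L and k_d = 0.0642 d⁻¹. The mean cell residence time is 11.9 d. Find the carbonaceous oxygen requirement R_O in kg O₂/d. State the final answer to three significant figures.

R_O ≈ 2530 kg O₂/d

The observed yield is Y_obs = Y/(1 + k_d·θ_c) = 0.361 / (1 + 0.0642 × 11.9) = 0.361 / 1.764 = 0.2047 g VSS per g BOD_L removed.
Mass of BOD_L removed per day: Q(S₀ − S) = 1210 × 2950 g/m³ = 3569 kg/d.
Net sludge production P_X = 0.2047 × 3569 = 730.4 kg VSS/d.
R_O = Q·ΔS − 1.42 P_X = 3569 − 1037 = 2532 kg O₂/d.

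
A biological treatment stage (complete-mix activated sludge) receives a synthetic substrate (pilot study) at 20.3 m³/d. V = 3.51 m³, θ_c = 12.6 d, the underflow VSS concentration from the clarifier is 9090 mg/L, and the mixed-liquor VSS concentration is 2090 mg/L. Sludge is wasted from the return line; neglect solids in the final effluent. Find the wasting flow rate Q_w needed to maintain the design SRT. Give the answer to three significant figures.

Q_w ≈ 0.0640 m³/d

Wasting from the return line (neglecting effluent solids): Q_w = V·X / (θ_c·X_r) = 3.510 × 2090 / (12.6 × 9090) = 0.06405 m³/d.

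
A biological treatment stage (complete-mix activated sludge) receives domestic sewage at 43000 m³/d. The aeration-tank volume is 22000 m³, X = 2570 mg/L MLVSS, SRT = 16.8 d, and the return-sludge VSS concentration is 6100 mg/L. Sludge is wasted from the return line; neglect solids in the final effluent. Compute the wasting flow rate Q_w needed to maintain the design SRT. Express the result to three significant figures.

Q_w = (V·X)/(θ_c X_r) = 22000 × 2570 / (16.8 × 6100) = 551.7 m³/d.

Q_w ≈ 552 m³/d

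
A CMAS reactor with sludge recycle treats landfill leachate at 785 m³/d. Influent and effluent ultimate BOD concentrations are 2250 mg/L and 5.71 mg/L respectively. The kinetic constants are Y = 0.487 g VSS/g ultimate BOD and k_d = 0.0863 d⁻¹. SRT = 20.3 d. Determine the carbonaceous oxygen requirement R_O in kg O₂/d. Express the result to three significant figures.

R_O ≈ 1320 kg O₂/d

Observed yield with endogenous decay: Y_obs = Y / (1 + k_d·θ_c) = 0.487 / (1 + 0.0863 × 20.3) = 0.487 / 2.752 = 0.1770 g VSS/g ultimate BOD.
Q·(S₀ − S) = 785 × (2250 − 5.71) × 10⁻³ = 1762 kg/d removed.
Net sludge production P_X = 0.1770 × 1762 = 311.8 kg VSS/d.
R_O = Q·ΔS − 1.42 P_X = 1762 − 442.7 = 1319 kg O₂/d.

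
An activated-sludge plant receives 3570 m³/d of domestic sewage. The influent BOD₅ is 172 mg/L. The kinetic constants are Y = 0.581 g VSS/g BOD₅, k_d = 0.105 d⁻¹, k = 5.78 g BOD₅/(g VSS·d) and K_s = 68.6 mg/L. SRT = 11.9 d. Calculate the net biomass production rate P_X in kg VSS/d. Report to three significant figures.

From the Monod/SRT balance for a CMAS, S = K_s·(1+k_d θ_c)/[θ_c·(Y k − k_d) − 1] = 68.6 × (1 + 0.105 × 11.9) / [11.9 × (0.581 × 5.78 − 0.105) − 1] = 154.3 / 37.71 = 4.092 mg/L.
The observed yield is Y_obs = Y/(1 + k_d·θ_c) = 0.581 / (1 + 0.105 × 11.9) = 0.581 / 2.250 = 0.2583 g VSS per g BOD₅ removed.
Substrate removed = Q·(S₀ − S) = 3570 m³/d × (172 − 4.09) g/m³ = 5.99×10^5 g/d = 599.4 kg/d.
Biomass produced: P_X = Y_obs·Q·ΔS = 0.2583 × 599.4 ≈ 154.8 kg VSS/d.

P_X ≈ 155 kg VSS/d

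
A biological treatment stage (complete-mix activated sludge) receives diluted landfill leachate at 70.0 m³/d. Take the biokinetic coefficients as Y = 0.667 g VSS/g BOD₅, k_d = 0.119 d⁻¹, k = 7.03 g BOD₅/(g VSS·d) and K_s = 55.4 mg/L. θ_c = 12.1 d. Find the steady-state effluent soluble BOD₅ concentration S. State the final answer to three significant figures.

From the Monod/SRT balance for a CMAS, S = K_s·(1+k_d θ_c)/[θ_c·(Y k − k_d) − 1] = 55.4 × (1 + 0.119 × 12.1) / [12.1 × (0.667 × 7.03 − 0.119) − 1] = 135.2 / 54.30 = 2.489 mg/L.

S ≈ 2.49 mg/L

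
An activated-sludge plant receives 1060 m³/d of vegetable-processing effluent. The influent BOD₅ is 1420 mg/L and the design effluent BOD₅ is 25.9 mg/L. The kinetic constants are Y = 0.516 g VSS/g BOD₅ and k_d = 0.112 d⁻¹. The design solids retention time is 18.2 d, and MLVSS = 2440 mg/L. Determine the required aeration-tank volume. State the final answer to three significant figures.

V ≈ 1870 m³

From the SRT design equation V = Y Q (S₀−S) θ_c / [X (1 + k_d θ_c)] = 0.516 × 1060 × (1420 − 25.9) × 18.2 / [2440 × (1 + 0.112 × 18.2)] = 1.39×10^7 / 7414 = 1872 m³.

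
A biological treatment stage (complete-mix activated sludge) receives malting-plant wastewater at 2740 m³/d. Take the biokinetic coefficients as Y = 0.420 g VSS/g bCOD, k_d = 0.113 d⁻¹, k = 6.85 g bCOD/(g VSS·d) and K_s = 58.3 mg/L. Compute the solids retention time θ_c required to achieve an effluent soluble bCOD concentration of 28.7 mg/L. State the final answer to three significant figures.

θ_c ≈ 1.20 d

From 1/θ_c = Y·k·S/(K_s + S) − k_d: Y·k·S/(K_s+S) = 0.420 × 6.85 × 28.7 / (58.3 + 28.7) = 0.9491 d⁻¹.
θ_c = 1/(μ − k_d) = 1/(0.9491 − 0.113) = 1/0.8361 = 1.196 d.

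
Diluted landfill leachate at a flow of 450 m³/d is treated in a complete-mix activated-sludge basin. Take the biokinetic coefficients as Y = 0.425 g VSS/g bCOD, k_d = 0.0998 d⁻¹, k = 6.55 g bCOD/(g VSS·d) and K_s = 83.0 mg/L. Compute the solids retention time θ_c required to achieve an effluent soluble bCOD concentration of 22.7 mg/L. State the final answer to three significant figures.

At the target effluent, Y k S/(K_s+S) = 0.425×6.55×22.7/105.7 = 0.5978 d⁻¹.
θ_c = 1/(μ − k_d) = 1/(0.5978 − 0.0998) = 1/0.4980 = 2.008 d.

θ_c ≈ 2.01 d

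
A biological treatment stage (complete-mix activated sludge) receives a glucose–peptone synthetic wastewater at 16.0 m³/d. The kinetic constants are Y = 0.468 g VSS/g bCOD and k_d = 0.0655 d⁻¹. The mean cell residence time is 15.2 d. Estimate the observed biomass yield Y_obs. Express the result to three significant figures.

Y_obs ≈ 0.235 g VSS/g bCOD

Y_obs = Y / (1 + k_d θ_c) = 0.468 / (1 + 0.0655 × 15.2) = 0.468 / 1.996 = 0.2345.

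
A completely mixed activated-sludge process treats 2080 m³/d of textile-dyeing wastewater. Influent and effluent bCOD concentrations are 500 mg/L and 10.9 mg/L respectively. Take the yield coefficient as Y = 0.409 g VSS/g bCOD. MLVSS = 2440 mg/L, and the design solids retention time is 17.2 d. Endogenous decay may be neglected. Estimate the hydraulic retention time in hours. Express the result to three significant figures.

τ ≈ 33.8 h

With k_d = 0 the design equation reduces to V = Y Q (S₀−S) θ_c / X = 0.409 × 2080 × (500 − 10.9) × 17.2 / 2440 = 2933 m³.
τ = V/Q = 2933/2080 = 1.410 d, or 33.84 h.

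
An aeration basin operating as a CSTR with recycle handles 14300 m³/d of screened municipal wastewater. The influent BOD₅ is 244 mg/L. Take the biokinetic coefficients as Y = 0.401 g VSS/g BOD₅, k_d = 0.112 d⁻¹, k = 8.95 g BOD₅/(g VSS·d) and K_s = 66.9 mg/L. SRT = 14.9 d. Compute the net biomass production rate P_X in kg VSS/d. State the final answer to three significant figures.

P_X ≈ 517 kg VSS/d

For a completely mixed reactor with recycle the Lawrence–McCarty relation gives S = K_s·(1 + k_d·θ_c) / [θ_c·(Y·k − k_d) − 1] = 66.9 × (1 + 0.112 × 14.9) / [14.9 × (0.401 × 8.95 − 0.112) − 1] = 178.5 / 50.81 = 3.514 mg/L.
The observed yield is Y_obs = Y/(1 + k_d·θ_c) = 0.401 / (1 + 0.112 × 14.9) = 0.401 / 2.669 = 0.1503 g VSS per g BOD₅ removed.
Q·(S₀ − S) = 14300 × (244 − 3.51) × 10⁻³ = 3439 kg/d removed.
P_X = Y_obs · Q(S₀ − S) = 0.1503 × 3439 = 516.7 kg VSS/d.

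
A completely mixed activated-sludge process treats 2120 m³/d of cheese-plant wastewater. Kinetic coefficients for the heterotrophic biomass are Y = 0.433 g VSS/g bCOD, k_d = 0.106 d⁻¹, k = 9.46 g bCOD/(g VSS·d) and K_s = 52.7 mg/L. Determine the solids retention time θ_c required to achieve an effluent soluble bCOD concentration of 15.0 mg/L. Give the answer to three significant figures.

At the target effluent, Y k S/(K_s+S) = 0.433×9.46×15.0/67.70 = 0.9076 d⁻¹.
1/θ_c = 0.9076 − 0.106 = 0.8016 d⁻¹, so θ_c = 1.248 d.

θ_c ≈ 1.25 d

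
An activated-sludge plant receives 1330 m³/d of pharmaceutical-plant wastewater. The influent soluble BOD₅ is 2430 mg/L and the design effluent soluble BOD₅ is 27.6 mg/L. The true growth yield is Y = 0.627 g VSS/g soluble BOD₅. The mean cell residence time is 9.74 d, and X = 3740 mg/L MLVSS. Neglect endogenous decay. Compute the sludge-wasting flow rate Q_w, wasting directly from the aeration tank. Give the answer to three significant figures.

Q_w ≈ 536 m³/d

Biomass mass balance (decay neglected): V·X = Y·Q·(S₀ − S)·θ_c, so V = 0.627 × 1330 × (2430 − 27.6) × 9.74 / 3740 = 5217 m³.
Wasting from the aeration tank: Q_w = V / θ_c = 5217 / 9.74 = 535.7 m³/d.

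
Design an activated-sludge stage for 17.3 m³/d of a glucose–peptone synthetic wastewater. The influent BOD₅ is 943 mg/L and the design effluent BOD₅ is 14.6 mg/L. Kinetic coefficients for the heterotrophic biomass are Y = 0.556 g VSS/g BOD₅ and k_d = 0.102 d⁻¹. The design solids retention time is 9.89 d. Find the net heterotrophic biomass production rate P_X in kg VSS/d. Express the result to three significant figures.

Y_obs = Y / (1 + k_d θ_c) = 0.556 / (1 + 0.102 × 9.89) = 0.556 / 2.009 = 0.2768.
Substrate removed = Q·(S₀ − S) = 17.3 m³/d × (943 − 14.6) g/m³ = 1.61×10^4 g/d = 16.06 kg/d.
Biomass produced: P_X = Y_obs·Q·ΔS = 0.2768 × 16.06 ≈ 4.446 kg VSS/d.

P_X ≈ 4.45 kg VSS/d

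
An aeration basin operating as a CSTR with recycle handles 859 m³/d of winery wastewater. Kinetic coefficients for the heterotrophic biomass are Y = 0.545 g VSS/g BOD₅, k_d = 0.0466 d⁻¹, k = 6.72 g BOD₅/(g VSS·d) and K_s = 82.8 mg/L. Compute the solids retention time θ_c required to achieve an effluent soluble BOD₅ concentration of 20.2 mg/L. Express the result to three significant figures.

θ_c ≈ 1.49 d

At the target effluent, Y k S/(K_s+S) = 0.545×6.72×20.2/103.0 = 0.7183 d⁻¹.
Then 1/θ_c = μ − k_d = 0.7183 − 0.0466 = 0.6717 d⁻¹, giving θ_c = 1.489 d.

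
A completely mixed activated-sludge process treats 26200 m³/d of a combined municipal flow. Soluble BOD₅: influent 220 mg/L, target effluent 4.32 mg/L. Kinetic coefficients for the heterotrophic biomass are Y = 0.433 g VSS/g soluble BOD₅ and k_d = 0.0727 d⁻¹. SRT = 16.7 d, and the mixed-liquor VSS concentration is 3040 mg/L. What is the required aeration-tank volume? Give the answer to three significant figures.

Steady-state biomass mass balance: V·X·(1 + k_d·θ_c) = Y·Q·(S₀ − S)·θ_c, so V = 0.433 × 26200 × (220 − 4.32) × 16.7 / [3040 × (1 + 0.0727 × 16.7)] = 4.09×10^7 / 6731 = 6071 m³.

V ≈ 6070 m³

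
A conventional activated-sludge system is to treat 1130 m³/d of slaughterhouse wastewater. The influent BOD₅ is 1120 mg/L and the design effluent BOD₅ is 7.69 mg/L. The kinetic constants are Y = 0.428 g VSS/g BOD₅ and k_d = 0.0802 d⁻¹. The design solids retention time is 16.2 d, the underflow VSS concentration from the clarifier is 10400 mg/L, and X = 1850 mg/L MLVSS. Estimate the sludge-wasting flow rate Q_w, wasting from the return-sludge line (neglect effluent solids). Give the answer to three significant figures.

Rearranging the biomass balance for a CMAS with decay, V = Y·Q·ΔS·θ_c / [X·(1+k_d θ_c)] = 0.428 × 1130 × (1120 − 7.69) × 16.2 / [1850 × (1 + 0.0802 × 16.2)] = 8.71×10^6 / 4254 = 2049 m³.
Wasting from the return line (neglecting effluent solids): Q_w = V·X / (θ_c·X_r) = 2049 × 1850 / (16.2 × 10400) = 22.50 m³/d.

Q_w ≈ 22.5 m³/d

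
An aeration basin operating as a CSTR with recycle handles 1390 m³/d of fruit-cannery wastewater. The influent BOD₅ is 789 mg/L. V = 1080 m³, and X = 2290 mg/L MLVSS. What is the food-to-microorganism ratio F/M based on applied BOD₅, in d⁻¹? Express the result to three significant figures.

F/M ≈ 0.443 d⁻¹

Food-to-microorganism ratio F/M = Q S₀ / (V X) = 1390 × 789 / (1080 × 2290) = 0.4434 d⁻¹.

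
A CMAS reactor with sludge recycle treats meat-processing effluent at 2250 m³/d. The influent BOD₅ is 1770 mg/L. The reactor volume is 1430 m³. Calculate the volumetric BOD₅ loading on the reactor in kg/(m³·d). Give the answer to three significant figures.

L_v = Q S₀ / V = 2250 × 1770 × 10⁻³ / 1430 = 2.785 kg/(m³·d).

L_v ≈ 2.78 kg BOD₅/(m³·d)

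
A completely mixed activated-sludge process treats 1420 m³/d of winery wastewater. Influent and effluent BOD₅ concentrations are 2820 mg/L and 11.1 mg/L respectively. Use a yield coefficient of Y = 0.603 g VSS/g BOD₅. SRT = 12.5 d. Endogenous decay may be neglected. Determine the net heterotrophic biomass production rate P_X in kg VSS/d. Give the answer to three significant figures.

P_X ≈ 2410 kg VSS/d

No decay correction is needed, so Y_obs = Y = 0.603.
Substrate removed = Q·(S₀ − S) = 1420 m³/d × (2820 − 11.1) g/m³ = 3.99×10^6 g/d = 3989 kg/d.
Net biomass production P_X = Y_obs × Q·(S₀ − S) = 0.6030 × 3989 = 2405 kg VSS/d.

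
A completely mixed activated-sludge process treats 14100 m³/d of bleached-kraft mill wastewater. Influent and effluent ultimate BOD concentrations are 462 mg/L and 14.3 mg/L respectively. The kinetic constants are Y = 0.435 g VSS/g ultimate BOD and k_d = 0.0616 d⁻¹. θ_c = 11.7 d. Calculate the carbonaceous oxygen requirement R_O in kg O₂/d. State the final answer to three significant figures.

R_O ≈ 4050 kg O₂/d

Observed yield with endogenous decay: Y_obs = Y / (1 + k_d·θ_c) = 0.435 / (1 + 0.0616 × 11.7) = 0.435 / 1.721 = 0.2528 g VSS/g ultimate BOD.
Substrate removed = Q·(S₀ − S) = 14100 m³/d × (462 − 14.3) g/m³ = 6.31×10^6 g/d = 6313 kg/d.
Biomass synthesised: P_X = Y_obs × 6313 = 1596 kg VSS/d.
R_O = Q·ΔS − 1.42 P_X = 6313 − 2266 = 4046 kg O₂/d.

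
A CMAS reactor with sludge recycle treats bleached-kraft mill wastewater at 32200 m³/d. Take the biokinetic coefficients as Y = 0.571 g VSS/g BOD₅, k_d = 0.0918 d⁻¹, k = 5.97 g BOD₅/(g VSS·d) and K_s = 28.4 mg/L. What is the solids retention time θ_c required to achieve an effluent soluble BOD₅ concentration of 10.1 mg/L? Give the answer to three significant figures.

From 1/θ_c = Y·k·S/(K_s + S) − k_d: Y·k·S/(K_s+S) = 0.571 × 5.97 × 10.1 / (28.4 + 10.1) = 0.8943 d⁻¹.
θ_c = 1/(μ − k_d) = 1/(0.8943 − 0.0918) = 1/0.8025 = 1.246 d.

θ_c ≈ 1.25 d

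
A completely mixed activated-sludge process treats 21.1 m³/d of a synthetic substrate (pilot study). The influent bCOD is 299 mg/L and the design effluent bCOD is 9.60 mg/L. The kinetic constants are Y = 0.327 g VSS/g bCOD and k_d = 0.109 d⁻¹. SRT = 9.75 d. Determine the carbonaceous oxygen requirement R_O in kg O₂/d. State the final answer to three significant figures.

Observed yield with endogenous decay: Y_obs = Y / (1 + k_d·θ_c) = 0.327 / (1 + 0.109 × 9.75) = 0.327 / 2.063 = 0.1585 g VSS/g bCOD.
Q·(S₀ − S) = 21.1 × (299 − 9.60) × 10⁻³ = 6.106 kg/d removed.
P_X = Y_obs·Q·(S₀ − S) = 0.1585 × 6.106 = 0.9680 kg VSS/d.
Carbonaceous O₂ demand = substrate oxidised − cell-mass equivalent = 6.106 − 1.42 × 0.9680 = 4.732 kg O₂/d.

R_O ≈ 4.73 kg O₂/d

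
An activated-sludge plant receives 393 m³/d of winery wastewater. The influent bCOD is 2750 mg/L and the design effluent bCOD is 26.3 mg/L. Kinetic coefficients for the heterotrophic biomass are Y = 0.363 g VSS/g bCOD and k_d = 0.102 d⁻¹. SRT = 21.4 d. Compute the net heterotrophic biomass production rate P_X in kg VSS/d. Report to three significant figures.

P_X ≈ 122 kg VSS/d

Y_obs = Y / (1 + k_d θ_c) = 0.363 / (1 + 0.102 × 21.4) = 0.363 / 3.183 = 0.1141.
Mass of bCOD removed per day: Q(S₀ − S) = 393 × 2724 g/m³ = 1070 kg/d.
P_X = Y_obs · Q(S₀ − S) = 0.1141 × 1070 = 122.1 kg VSS/d.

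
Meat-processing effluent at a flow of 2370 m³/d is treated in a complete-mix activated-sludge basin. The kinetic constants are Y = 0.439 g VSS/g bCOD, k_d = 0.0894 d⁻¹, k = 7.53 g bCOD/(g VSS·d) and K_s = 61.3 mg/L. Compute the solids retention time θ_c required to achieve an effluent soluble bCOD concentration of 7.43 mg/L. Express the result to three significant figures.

θ_c ≈ 3.73 d

From 1/θ_c = Y·k·S/(K_s + S) − k_d: Y·k·S/(K_s+S) = 0.439 × 7.53 × 7.43 / (61.3 + 7.43) = 0.3574 d⁻¹.
1/θ_c = 0.3574 − 0.0894 = 0.2680 d⁻¹, so θ_c = 3.732 d.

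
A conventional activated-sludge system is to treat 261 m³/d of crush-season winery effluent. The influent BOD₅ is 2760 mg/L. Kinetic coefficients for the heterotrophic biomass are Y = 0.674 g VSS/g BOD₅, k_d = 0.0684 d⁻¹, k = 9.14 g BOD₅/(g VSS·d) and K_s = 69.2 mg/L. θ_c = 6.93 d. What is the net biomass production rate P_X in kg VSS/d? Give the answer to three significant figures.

P_X ≈ 329 kg VSS/d

Effluent substrate depends only on kinetics and SRT: S = K_s(1 + k_d θ_c) / [θ_c(Yk − k_d) − 1] = 69.2 × (1 + 0.0684 × 6.93) / [6.93 × (0.674 × 9.14 − 0.0684) − 1] = 102.0 / 41.22 = 2.475 mg/L.
The observed yield is Y_obs = Y/(1 + k_d·θ_c) = 0.674 / (1 + 0.0684 × 6.93) = 0.674 / 1.474 = 0.4573 g VSS per g BOD₅ removed.
ΔS = 2760 − 2.47 = 2758 mg/L, so the substrate removal rate is 261 × 2758/1000 = 719.7 kg BOD₅/d.
Biomass produced: P_X = Y_obs·Q·ΔS = 0.4573 × 719.7 ≈ 329.1 kg VSS/d.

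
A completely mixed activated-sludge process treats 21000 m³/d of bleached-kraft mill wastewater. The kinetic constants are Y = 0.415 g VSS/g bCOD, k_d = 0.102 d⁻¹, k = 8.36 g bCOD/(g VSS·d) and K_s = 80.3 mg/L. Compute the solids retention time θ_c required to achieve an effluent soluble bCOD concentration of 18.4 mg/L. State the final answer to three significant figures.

θ_c ≈ 1.84 d

Specific growth rate at S = 18.4 mg/L: μ = YkS/(K_s+S) = 0.415·8.36·18.4/(80.3+18.4) = 0.6468 d⁻¹.
1/θ_c = 0.6468 − 0.102 = 0.5448 d⁻¹, so θ_c = 1.836 d.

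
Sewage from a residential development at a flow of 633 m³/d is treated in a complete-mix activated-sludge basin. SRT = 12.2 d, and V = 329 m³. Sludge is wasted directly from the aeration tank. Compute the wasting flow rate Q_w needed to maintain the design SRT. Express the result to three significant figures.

Wasting from the aeration tank: Q_w = V / θ_c = 329.0 / 12.2 = 26.97 m³/d.

Q_w ≈ 27.0 m³/d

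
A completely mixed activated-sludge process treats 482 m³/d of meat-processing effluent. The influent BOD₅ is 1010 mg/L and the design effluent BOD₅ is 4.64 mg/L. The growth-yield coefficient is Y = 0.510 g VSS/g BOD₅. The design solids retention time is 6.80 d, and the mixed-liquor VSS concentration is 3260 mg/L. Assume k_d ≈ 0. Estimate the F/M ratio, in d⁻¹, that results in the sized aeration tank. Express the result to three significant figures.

Biomass mass balance (decay neglected): V·X = Y·Q·(S₀ − S)·θ_c, so V = 0.510 × 482 × (1010 − 4.64) × 6.80 / 3260 = 515.5 m³.
Food-to-microorganism ratio F/M = Q S₀ / (V X) = 482 × 1010 / (515.5 × 3260) = 0.2897 d⁻¹.

F/M ≈ 0.290 d⁻¹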